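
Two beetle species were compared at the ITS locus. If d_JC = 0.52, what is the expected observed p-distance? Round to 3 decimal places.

0.375

p = (3/4)(1 − e^(−4d/3)) = 0.75 × (1 − e^(-0.693333)) = 0.75 × (1 − 0.499907) = 0.375070.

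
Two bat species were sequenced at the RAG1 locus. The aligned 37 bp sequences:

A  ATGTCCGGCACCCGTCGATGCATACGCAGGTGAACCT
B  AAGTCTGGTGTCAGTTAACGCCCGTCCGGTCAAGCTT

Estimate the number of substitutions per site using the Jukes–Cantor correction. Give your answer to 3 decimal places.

The sequences differ at 20 of 37 sites, so p = 20/37 ≈ 0.540541.
d = −(3/4) ln(1 − 4p/3) = −0.75 ln(1 − 0.720721) = −0.75 ln(0.279279)
  = −0.75 × (-1.275544) = 0.956658 substitutions/site.

0.957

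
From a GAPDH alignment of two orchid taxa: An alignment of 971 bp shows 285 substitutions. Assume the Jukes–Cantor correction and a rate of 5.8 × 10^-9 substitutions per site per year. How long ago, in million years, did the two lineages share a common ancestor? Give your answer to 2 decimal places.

p = 285/971 ≈ 0.293512.
d = −(3/4) ln(1 − 4p/3) = −0.75 ln(1 − 0.391349) = −0.75 ln(0.608651)
  = −0.75 × (-0.496510) = 0.372383 substitutions/site.
Under a molecular clock d = 2μt, so t = d/(2μ) = 0.372383 / (2 × 5.8 × 10^-9) = 32.10 million years.

32.10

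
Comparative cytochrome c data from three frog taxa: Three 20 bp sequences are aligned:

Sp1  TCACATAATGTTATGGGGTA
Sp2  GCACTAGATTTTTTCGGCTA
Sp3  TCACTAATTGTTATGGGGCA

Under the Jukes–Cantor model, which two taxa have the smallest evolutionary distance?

Sp1 and Sp3

Sp1–Sp2: 8/20 differ, p = 0.400, d = 0.572.
Sp1–Sp3: 4/20 differ, p = 0.200, d = 0.233.
Sp2–Sp3: 8/20 differ, p = 0.400, d = 0.572.
The smallest distance is between Sp1 and Sp3.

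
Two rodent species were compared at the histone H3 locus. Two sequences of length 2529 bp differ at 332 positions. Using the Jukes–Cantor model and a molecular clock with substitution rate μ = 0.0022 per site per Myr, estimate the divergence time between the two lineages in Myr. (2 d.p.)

p = 332/2529 ≈ 0.131277.
d = −(3/4) ln(1 − 4p/3) = −0.75 ln(1 − 0.175036) = −0.75 ln(0.824964)
  = −0.75 × (-0.192416) = 0.144312 substitutions/site.
Under a molecular clock d = 2μt, so t = d/(2μ) = 0.144312 / (2 × 0.0022) = 32.80 Myr.

32.80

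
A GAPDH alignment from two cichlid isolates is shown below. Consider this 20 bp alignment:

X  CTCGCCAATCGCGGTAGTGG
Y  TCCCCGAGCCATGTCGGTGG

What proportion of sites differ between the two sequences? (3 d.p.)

The sequences differ at 11 of 20 positions.
p = 11/20 = 0.550.

0.550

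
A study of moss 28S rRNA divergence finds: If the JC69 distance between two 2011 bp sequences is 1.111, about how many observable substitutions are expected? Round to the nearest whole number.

Invert JC69: p = (3/4)(1 − e^(−4d/3)) = 0.75 × (1 − e^(-1.481333)) = 0.75 × (1 − 0.227334) = 0.579500.
Expected differing sites = pL ≈ 0.579500 × 2011 = 1165.3745 ≈ 1165.

1165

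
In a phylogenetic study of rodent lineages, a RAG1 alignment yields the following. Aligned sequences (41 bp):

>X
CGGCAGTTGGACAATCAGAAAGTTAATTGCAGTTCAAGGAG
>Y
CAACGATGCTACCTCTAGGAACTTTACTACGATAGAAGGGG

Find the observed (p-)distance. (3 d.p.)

The sequences differ at 21 of 41 positions.
p = 21/41 = 0.512195… ≈ 0.512 (to 3 d.p.).

0.512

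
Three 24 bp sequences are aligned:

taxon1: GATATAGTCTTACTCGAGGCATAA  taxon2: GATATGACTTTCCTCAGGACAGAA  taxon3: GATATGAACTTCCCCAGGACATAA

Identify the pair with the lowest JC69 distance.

taxon1–taxon2: 9/24 differ, p = 0.375, d = 0.520.
taxon1–taxon3: 8/24 differ, p = 0.333, d = 0.441.
taxon2–taxon3: 4/24 differ, p = 0.167, d = 0.188.
The smallest distance is between taxon2 and taxon3.

taxon2 and taxon3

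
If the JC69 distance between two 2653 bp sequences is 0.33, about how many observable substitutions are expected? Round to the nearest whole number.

708

Invert JC69: p = (3/4)(1 − e^(−4d/3)) = 0.75 × (1 − e^(-0.44)) = 0.75 × (1 − 0.644036) = 0.266973.
Expected differing sites = pL ≈ 0.266973 × 2653 = 708.279369 ≈ 708.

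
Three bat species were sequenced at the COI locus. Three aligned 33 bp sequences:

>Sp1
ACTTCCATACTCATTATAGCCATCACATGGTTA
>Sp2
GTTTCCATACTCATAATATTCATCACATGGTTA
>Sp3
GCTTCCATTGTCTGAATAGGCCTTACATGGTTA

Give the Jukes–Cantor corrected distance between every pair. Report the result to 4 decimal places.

d(Sp1,Sp2) = 0.1693, d(Sp1,Sp3) = 0.3390, d(Sp2,Sp3) = 0.3390

Sp1–Sp2: 5/33 sites differ → p ≈ 0.151515, d = −0.75 ln(1 − 0.20202) = 0.169254 ≈ 0.1693.
Sp1–Sp3: 9/33 sites differ → p ≈ 0.272727, d = −0.75 ln(1 − 0.363636) = 0.338988 ≈ 0.3390.
Sp2–Sp3: 9/33 sites differ → p ≈ 0.272727, d = −0.75 ln(1 − 0.363636) = 0.338988 ≈ 0.3390.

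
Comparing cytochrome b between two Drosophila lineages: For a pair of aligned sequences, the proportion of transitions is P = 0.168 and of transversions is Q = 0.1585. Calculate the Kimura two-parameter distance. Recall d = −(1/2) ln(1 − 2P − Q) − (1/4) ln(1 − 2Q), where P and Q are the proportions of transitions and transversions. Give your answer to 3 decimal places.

Under the Kimura two-parameter model, d = −½ ln(1 − 2P − Q) − ¼ ln(1 − 2Q).
1 − 2P − Q = 0.5055, giving −½ ln(0.5055) = 0.341104.
1 − 2Q = 0.683, giving −¼ ln(0.683) = 0.095315.
d = 0.341104 + 0.095315 = 0.436419.

0.436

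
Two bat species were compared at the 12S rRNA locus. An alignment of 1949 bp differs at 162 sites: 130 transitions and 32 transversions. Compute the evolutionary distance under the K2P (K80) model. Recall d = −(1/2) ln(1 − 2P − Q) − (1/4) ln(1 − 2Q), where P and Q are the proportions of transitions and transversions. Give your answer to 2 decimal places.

0.09

P = 130/1949 ≈ 0.066701 and Q = 32/1949 ≈ 0.016419.
Under the Kimura two-parameter model, d = −½ ln(1 − 2P − Q) − ¼ ln(1 − 2Q).
1 − 2P − Q = 0.850179, giving −½ ln(0.850179) = 0.081154.
1 − 2Q = 0.967162, giving −¼ ln(0.967162) = 0.008347.
d = 0.081154 + 0.008347 = 0.089501.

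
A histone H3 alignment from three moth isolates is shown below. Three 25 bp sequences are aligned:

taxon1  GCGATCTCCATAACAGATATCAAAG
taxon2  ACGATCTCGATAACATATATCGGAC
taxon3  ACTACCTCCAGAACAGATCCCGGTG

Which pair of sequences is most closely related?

taxon1–taxon2: 6/25 differ, p = 0.240, d = 0.289.
taxon1–taxon3: 9/25 differ, p = 0.360, d = 0.490.
taxon2–taxon3: 9/25 differ, p = 0.360, d = 0.490.
The smallest distance is between taxon1 and taxon2.

taxon1 and taxon2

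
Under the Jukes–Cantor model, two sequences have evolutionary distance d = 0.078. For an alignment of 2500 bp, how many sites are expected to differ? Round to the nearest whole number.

Invert JC69: p = (3/4)(1 − e^(−4d/3)) = 0.75 × (1 − e^(-0.104)) = 0.75 × (1 − 0.901225) = 0.074081.
Expected differing sites = pL ≈ 0.074081 × 2500 = 185.2025 ≈ 185.

185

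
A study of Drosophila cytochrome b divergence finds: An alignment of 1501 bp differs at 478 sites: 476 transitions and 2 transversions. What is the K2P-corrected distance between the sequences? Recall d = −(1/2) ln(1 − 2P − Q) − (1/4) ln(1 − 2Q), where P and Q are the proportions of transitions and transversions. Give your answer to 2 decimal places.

P = 476/1501 ≈ 0.317122 and Q = 2/1501 ≈ 0.001332.
Under the Kimura two-parameter model, d = −½ ln(1 − 2P − Q) − ¼ ln(1 − 2Q).
1 − 2P − Q = 0.364424, giving −½ ln(0.364424) = 0.504719.
1 − 2Q = 0.997336, giving −¼ ln(0.997336) = 0.000667.
d = 0.504719 + 0.000667 = 0.505386.

0.51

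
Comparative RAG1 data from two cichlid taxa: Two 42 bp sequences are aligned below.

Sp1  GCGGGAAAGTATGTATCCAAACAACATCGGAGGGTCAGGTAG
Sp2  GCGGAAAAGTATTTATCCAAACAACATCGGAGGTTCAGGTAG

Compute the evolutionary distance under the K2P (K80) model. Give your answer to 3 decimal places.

0.075

Of 42 sites, 1 differences are transitions and 2 are transversions, so P = 1/42 ≈ 0.02381 and Q = 2/42 ≈ 0.047619.
Under the Kimura two-parameter model, d = −½ ln(1 − 2P − Q) − ¼ ln(1 − 2Q).
1 − 2P − Q = 0.904761, giving −½ ln(0.904761) = 0.050042.
1 − 2Q = 0.904762, giving −¼ ln(0.904762) = 0.025021.
d = 0.050042 + 0.025021 = 0.075063.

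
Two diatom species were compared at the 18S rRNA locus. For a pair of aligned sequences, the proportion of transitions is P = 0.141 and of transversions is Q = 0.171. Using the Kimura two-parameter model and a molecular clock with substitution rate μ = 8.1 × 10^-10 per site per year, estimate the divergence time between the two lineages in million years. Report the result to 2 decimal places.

Under the Kimura two-parameter model, d = −½ ln(1 − 2P − Q) − ¼ ln(1 − 2Q).
1 − 2P − Q = 0.547, giving −½ ln(0.547) = 0.301653.
1 − 2Q = 0.658, giving −¼ ln(0.658) = 0.104638.
d = 0.301653 + 0.104638 = 0.406291.
Under a molecular clock d = 2μt, so t = d/(2μ) = 0.406291 / (2 × 8.1 × 10^-10) = 250.80 million years.

250.80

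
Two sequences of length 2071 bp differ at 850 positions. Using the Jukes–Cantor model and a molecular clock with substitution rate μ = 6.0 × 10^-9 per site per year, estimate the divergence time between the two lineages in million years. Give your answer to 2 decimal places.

49.52

p = 850/2071 ≈ 0.41043.
d = −(3/4) ln(1 − 4p/3) = −0.75 ln(1 − 0.54724) = −0.75 ln(0.45276)
  = −0.75 × (-0.792393) = 0.594295 substitutions/site.
Under a molecular clock d = 2μt, so t = d/(2μ) = 0.594295 / (2 × 6.0 × 10^-9) = 49.52 million years.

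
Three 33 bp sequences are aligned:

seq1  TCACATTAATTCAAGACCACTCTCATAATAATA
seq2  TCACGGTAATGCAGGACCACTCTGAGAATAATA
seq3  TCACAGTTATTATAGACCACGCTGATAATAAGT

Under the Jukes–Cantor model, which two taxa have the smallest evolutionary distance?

seq1 and seq2

seq1–seq2: 6/33 differ, p = 0.182, d = 0.208.
seq1–seq3: 8/33 differ, p = 0.242, d = 0.293.
seq2–seq3: 10/33 differ, p = 0.303, d = 0.388.
The smallest distance is between seq1 and seq2.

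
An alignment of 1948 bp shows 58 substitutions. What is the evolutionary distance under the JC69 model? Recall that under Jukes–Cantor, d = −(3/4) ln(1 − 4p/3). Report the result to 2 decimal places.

p = 58/1948 ≈ 0.029774.
d = −(3/4) ln(1 − 4p/3) = −0.75 ln(1 − 0.039699) = −0.75 ln(0.960301)
  = −0.75 × (-0.040509) = 0.030382 substitutions/site.

0.03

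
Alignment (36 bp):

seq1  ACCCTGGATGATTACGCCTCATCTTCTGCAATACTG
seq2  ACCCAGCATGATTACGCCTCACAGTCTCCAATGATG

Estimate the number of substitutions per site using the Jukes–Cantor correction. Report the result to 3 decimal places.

0.264

The sequences differ at 8 of 36 sites (5, 7, 22, 23, 24, 28, 33, 34), so p = 8/36 ≈ 0.222222.
d = −(3/4) ln(1 − 4p/3) = −0.75 ln(1 − 0.296296) = −0.75 ln(0.703704)
  = −0.75 × (-0.351397) = 0.263548 substitutions/site.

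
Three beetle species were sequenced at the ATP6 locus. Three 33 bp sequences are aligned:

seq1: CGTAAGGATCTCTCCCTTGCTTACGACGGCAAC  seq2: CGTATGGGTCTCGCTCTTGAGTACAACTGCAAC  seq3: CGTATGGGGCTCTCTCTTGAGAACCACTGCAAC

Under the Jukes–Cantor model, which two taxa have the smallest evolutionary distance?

seq1–seq2: 8/33 differ, p = 0.242, d = 0.293.
seq1–seq3: 9/33 differ, p = 0.273, d = 0.339.
seq2–seq3: 4/33 differ, p = 0.121, d = 0.132.
The smallest distance is between seq2 and seq3.

seq2 and seq3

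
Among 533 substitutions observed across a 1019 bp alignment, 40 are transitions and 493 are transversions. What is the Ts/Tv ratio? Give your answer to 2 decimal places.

0.08

R = 40/493 = 0.081135… ≈ 0.08 (to 2 d.p.).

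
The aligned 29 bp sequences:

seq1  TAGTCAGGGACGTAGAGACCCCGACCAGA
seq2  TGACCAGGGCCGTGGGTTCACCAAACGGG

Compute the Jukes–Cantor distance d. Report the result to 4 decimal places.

0.6829

The sequences differ at 13 of 29 sites, so p = 13/29 ≈ 0.448276.
d = −(3/4) ln(1 − 4p/3) = −0.75 ln(1 − 0.597701) = −0.75 ln(0.402299)
  = −0.75 × (-0.910560) = 0.682920 substitutions/site.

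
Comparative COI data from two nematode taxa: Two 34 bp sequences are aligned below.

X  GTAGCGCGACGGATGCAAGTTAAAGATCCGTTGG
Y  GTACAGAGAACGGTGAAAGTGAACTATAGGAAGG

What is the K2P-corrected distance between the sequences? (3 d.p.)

Of 34 sites, 1 differences are transitions and 13 are transversions, so P = 1/34 ≈ 0.029412 and Q = 13/34 ≈ 0.382353.
Under the Kimura two-parameter model, d = −½ ln(1 − 2P − Q) − ¼ ln(1 − 2Q).
1 − 2P − Q = 0.558823, giving −½ ln(0.558823) = 0.290961.
1 − 2Q = 0.235294, giving −¼ ln(0.235294) = 0.361730.
d = 0.290961 + 0.361730 = 0.652691.

0.653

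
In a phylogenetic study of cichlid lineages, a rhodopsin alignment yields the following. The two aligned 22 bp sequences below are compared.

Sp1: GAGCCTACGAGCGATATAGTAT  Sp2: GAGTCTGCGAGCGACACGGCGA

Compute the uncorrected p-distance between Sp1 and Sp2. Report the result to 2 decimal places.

The sequences differ at 8 of 22 positions (sites 4, 7, 15, 17, 18, 20, 21, 22).
p = 8/22 = 0.363636… ≈ 0.36 (to 2 d.p.).

0.36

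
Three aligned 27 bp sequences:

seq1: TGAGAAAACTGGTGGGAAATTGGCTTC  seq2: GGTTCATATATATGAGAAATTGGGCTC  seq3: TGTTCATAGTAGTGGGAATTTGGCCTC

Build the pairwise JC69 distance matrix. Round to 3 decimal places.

d(seq1,seq2) = 0.673, d(seq1,seq3) = 0.377, d(seq2,seq3) = 0.377

seq1–seq2: 12/27 sites differ → p ≈ 0.444444, d = −0.75 ln(1 − 0.592592) = 0.673455 ≈ 0.673.
seq1–seq3: 8/27 sites differ → p ≈ 0.296296, d = −0.75 ln(1 − 0.395061) = 0.376971 ≈ 0.377.
seq2–seq3: 8/27 sites differ → p ≈ 0.296296, d = −0.75 ln(1 − 0.395061) = 0.376971 ≈ 0.377.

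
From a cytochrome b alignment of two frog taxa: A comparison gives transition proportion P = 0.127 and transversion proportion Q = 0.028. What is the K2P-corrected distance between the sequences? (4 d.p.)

0.1801

Under the Kimura two-parameter model, d = −½ ln(1 − 2P − Q) − ¼ ln(1 − 2Q).
1 − 2P − Q = 0.718, giving −½ ln(0.718) = 0.165643.
1 − 2Q = 0.944, giving −¼ ln(0.944) = 0.014407.
d = 0.165643 + 0.014407 = 0.180050.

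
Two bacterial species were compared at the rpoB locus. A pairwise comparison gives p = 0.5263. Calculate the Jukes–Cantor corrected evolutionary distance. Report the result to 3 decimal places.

0.907

d = −(3/4) ln(1 − 4p/3) = −0.75 ln(1 − 0.701733) = −0.75 ln(0.298267)
  = −0.75 × (-1.209766) = 0.907325 substitutions/site.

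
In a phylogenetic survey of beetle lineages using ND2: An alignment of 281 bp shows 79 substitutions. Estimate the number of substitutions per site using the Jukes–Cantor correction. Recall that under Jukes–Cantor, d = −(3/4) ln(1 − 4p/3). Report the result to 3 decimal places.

0.352

p = 79/281 ≈ 0.281139.
d = −(3/4) ln(1 − 4p/3) = −0.75 ln(1 − 0.374852) = −0.75 ln(0.625148)
  = −0.75 × (-0.469767) = 0.352325 substitutions/site.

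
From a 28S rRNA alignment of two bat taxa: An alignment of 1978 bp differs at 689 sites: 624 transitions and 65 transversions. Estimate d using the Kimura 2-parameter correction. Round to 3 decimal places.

P = 624/1978 ≈ 0.31547 and Q = 65/1978 ≈ 0.032861.
Under the Kimura two-parameter model, d = −½ ln(1 − 2P − Q) − ¼ ln(1 − 2Q).
1 − 2P − Q = 0.336199, giving −½ ln(0.336199) = 0.545026.
1 − 2Q = 0.934278, giving −¼ ln(0.934278) = 0.016995.
d = 0.545026 + 0.016995 = 0.562021.

0.562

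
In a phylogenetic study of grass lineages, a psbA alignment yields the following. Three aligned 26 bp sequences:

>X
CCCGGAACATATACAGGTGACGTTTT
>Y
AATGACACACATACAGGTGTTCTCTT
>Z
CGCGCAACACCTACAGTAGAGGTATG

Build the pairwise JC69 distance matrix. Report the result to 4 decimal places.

X–Y: 10/26 sites differ → p ≈ 0.384615, d = −0.75 ln(1 − 0.51282) = 0.539341 ≈ 0.5393.
X–Z: 9/26 sites differ → p ≈ 0.346154, d = −0.75 ln(1 − 0.461539) = 0.464280 ≈ 0.4643.
Y–Z: 13/26 sites differ → p = 0.5, d = −0.75 ln(1 − 0.666667) = 0.823960 ≈ 0.8240.

d(X,Y) = 0.5393, d(X,Z) = 0.4643, d(Y,Z) = 0.8240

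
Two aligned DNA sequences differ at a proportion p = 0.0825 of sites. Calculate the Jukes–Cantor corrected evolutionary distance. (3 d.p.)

0.087

d = −(3/4) ln(1 − 4p/3) = −0.75 ln(1 − 0.11) = −0.75 ln(0.89)
  = −0.75 × (-0.116534) = 0.087401 substitutions/site.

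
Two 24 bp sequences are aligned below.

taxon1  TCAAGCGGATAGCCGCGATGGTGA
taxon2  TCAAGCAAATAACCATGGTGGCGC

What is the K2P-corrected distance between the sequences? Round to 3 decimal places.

Of 24 sites, 7 differences are transitions and 1 are transversions, so P = 7/24 ≈ 0.291667 and Q = 1/24 ≈ 0.041667.
Under the Kimura two-parameter model, d = −½ ln(1 − 2P − Q) − ¼ ln(1 − 2Q).
1 − 2P − Q = 0.374999, giving −½ ln(0.374999) = 0.490416.
1 − 2Q = 0.916666, giving −¼ ln(0.916666) = 0.021753.
d = 0.490416 + 0.021753 = 0.512169.

0.512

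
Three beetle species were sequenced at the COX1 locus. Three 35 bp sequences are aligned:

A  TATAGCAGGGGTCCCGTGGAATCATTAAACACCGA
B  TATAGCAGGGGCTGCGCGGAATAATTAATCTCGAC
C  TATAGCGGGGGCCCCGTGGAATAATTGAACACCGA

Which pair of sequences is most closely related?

A–B: 10/35 differ, p = 0.286, d = 0.360.
A–C: 4/35 differ, p = 0.114, d = 0.124.
B–C: 10/35 differ, p = 0.286, d = 0.360.
The smallest distance is between A and C.

A and C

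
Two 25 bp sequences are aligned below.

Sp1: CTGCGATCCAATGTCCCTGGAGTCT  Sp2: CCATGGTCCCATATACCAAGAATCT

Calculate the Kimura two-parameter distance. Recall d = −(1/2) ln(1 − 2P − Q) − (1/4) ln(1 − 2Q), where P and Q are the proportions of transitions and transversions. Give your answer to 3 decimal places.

0.638

Of 25 sites, 7 differences are transitions and 3 are transversions, so P = 7/25 = 0.28 and Q = 3/25 = 0.12.
Under the Kimura two-parameter model, d = −½ ln(1 − 2P − Q) − ¼ ln(1 − 2Q).
1 − 2P − Q = 0.32, giving −½ ln(0.32) = 0.569717.
1 − 2Q = 0.76, giving −¼ ln(0.76) = 0.068609.
d = 0.569717 + 0.068609 = 0.638326.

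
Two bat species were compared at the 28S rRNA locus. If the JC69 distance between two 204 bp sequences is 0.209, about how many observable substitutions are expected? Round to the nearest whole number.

Invert JC69: p = (3/4)(1 − e^(−4d/3)) = 0.75 × (1 − e^(-0.278667)) = 0.75 × (1 − 0.756792) = 0.182406.
Expected differing sites = pL ≈ 0.182406 × 204 = 37.210824 ≈ 37.

37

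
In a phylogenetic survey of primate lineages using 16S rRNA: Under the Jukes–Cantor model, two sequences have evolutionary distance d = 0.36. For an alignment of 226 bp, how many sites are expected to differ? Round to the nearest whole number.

65

Invert JC69: p = (3/4)(1 − e^(−4d/3)) = 0.75 × (1 − e^(-0.48)) = 0.75 × (1 − 0.618783) = 0.285913.
Expected differing sites = pL ≈ 0.285913 × 226 = 64.616338 ≈ 65.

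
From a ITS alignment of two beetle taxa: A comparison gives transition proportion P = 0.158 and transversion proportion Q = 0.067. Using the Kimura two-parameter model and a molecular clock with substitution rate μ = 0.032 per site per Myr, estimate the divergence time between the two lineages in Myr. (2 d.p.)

4.33

Under the Kimura two-parameter model, d = −½ ln(1 − 2P − Q) − ¼ ln(1 − 2Q).
1 − 2P − Q = 0.617, giving −½ ln(0.617) = 0.241443.
1 − 2Q = 0.866, giving −¼ ln(0.866) = 0.035968.
d = 0.241443 + 0.035968 = 0.277411.
Under a molecular clock d = 2μt, so t = d/(2μ) = 0.277411 / (2 × 0.032) = 4.33 Myr.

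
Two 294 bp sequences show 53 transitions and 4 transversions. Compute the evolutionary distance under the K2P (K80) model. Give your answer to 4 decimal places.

P = 53/294 ≈ 0.180272 and Q = 4/294 ≈ 0.013605.
Under the Kimura two-parameter model, d = −½ ln(1 − 2P − Q) − ¼ ln(1 − 2Q).
1 − 2P − Q = 0.625851, giving −½ ln(0.625851) = 0.234321.
1 − 2Q = 0.97279, giving −¼ ln(0.97279) = 0.006897.
d = 0.234321 + 0.006897 = 0.241218.

0.2412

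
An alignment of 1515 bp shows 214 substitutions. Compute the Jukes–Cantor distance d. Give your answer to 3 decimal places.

p = 214/1515 ≈ 0.141254.
d = −(3/4) ln(1 − 4p/3) = −0.75 ln(1 − 0.188339) = −0.75 ln(0.811661)
  = −0.75 × (-0.208673) = 0.156505 substitutions/site.

0.157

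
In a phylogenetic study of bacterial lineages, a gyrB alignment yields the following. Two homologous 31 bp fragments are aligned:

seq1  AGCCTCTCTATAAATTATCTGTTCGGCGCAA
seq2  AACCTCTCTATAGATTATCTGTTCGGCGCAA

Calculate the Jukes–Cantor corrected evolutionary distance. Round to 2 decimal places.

The sequences differ at 2 of 31 sites (2, 13), so p = 2/31 ≈ 0.064516.
d = −(3/4) ln(1 − 4p/3) = −0.75 ln(1 − 0.086021) = −0.75 ln(0.913979)
  = −0.75 × (-0.089948) = 0.067461 substitutions/site.

0.07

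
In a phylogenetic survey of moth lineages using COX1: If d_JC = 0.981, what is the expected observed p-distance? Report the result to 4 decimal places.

0.5472

p = (3/4)(1 − e^(−4d/3)) = 0.75 × (1 − e^(-1.308)) = 0.75 × (1 − 0.270360) = 0.547230.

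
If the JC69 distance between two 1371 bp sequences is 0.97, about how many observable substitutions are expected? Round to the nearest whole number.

746

Invert JC69: p = (3/4)(1 − e^(−4d/3)) = 0.75 × (1 − e^(-1.293333)) = 0.75 × (1 − 0.274355) = 0.544234.
Expected differing sites = pL ≈ 0.544234 × 1371 = 746.144814 ≈ 746.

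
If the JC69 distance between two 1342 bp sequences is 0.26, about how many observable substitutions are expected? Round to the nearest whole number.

295

Invert JC69: p = (3/4)(1 − e^(−4d/3)) = 0.75 × (1 − e^(-0.346667)) = 0.75 × (1 − 0.707041) = 0.219719.
Expected differing sites = pL ≈ 0.219719 × 1342 = 294.862898 ≈ 295.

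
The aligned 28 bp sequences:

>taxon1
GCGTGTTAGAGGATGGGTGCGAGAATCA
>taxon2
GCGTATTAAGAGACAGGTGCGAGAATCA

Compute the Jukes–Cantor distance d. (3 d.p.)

The sequences differ at 6 of 28 sites (5, 9, 10, 11, 14, 15), so p = 6/28 ≈ 0.214286.
d = −(3/4) ln(1 − 4p/3) = −0.75 ln(1 − 0.285715) = −0.75 ln(0.714285)
  = −0.75 × (-0.336473) = 0.252355 substitutions/site.

0.252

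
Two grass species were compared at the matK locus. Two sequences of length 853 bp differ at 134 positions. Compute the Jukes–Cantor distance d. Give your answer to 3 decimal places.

0.176

p = 134/853 ≈ 0.157093.
d = −(3/4) ln(1 − 4p/3) = −0.75 ln(1 − 0.209457) = −0.75 ln(0.790543)
  = −0.75 × (-0.235035) = 0.176276 substitutions/site.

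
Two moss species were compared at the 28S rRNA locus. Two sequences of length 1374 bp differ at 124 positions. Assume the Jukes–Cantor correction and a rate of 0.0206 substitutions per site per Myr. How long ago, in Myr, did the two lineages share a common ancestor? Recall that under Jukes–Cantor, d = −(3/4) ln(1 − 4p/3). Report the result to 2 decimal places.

2.33

p = 124/1374 ≈ 0.090247.
d = −(3/4) ln(1 − 4p/3) = −0.75 ln(1 − 0.120329) = −0.75 ln(0.879671)
  = −0.75 × (-0.128207) = 0.096155 substitutions/site.
Under a molecular clock d = 2μt, so t = d/(2μ) = 0.096155 / (2 × 0.0206) = 2.33 Myr.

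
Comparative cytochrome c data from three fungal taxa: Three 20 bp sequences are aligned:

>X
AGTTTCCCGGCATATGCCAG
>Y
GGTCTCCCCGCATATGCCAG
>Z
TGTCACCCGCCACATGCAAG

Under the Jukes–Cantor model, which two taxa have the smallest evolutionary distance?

X and Y

X–Y: 3/20 differ, p = 0.150, d = 0.167.
X–Z: 6/20 differ, p = 0.300, d = 0.383.
Y–Z: 6/20 differ, p = 0.300, d = 0.383.
The smallest distance is between X and Y.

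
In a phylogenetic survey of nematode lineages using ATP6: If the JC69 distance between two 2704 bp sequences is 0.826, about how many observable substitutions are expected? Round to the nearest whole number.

Invert JC69: p = (3/4)(1 − e^(−4d/3)) = 0.75 × (1 − e^(-1.101333)) = 0.75 × (1 − 0.332428) = 0.500679.
Expected differing sites = pL ≈ 0.500679 × 2704 = 1353.836016 ≈ 1354.

1354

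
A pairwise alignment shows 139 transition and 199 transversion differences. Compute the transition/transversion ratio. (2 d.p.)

0.70

R = 139/199 = 0.698492… ≈ 0.70 (to 2 d.p.).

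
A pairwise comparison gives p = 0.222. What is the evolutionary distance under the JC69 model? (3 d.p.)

d = −(3/4) ln(1 − 4p/3) = −0.75 ln(1 − 0.296) = −0.75 ln(0.704)
  = −0.75 × (-0.350977) = 0.263233 substitutions/site.

0.263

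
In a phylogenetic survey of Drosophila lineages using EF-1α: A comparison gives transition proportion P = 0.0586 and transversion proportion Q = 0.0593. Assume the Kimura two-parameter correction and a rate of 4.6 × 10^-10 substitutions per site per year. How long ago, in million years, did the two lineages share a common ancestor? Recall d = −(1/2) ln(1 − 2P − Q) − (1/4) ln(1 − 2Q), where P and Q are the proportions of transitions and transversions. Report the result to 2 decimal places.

139.84

Under the Kimura two-parameter model, d = −½ ln(1 − 2P − Q) − ¼ ln(1 − 2Q).
1 − 2P − Q = 0.8235, giving −½ ln(0.8235) = 0.097096.
1 − 2Q = 0.8814, giving −¼ ln(0.8814) = 0.031561.
d = 0.097096 + 0.031561 = 0.128657.
Under a molecular clock d = 2μt, so t = d/(2μ) = 0.128657 / (2 × 4.6 × 10^-10) = 139.84 million years.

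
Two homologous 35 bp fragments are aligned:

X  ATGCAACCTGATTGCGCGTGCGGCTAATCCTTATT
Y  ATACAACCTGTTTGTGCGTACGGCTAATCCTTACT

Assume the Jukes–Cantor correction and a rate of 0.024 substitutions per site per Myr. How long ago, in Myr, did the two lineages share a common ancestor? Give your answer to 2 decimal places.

The sequences differ at 5 of 35 sites (3, 11, 15, 20, 34), so p = 5/35 ≈ 0.142857.
d = −(3/4) ln(1 − 4p/3) = −0.75 ln(1 − 0.190476) = −0.75 ln(0.809524)
  = −0.75 × (-0.211309) = 0.158482 substitutions/site.
Under a molecular clock d = 2μt, so t = d/(2μ) = 0.158482 / (2 × 0.024) = 3.30 Myr.

3.30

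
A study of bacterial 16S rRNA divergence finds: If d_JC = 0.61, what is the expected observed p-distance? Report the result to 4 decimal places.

0.4175

p = (3/4)(1 − e^(−4d/3)) = 0.75 × (1 − e^(-0.813333)) = 0.75 × (1 − 0.443378) = 0.417467.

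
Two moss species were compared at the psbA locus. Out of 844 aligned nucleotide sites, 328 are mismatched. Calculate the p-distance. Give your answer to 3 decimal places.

0.389

p = 328/844 = 0.388625… ≈ 0.389 (to 3 d.p.).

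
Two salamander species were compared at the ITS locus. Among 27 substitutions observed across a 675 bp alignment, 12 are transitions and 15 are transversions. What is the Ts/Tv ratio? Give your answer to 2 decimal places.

0.80

R = 12/15 = 0.80.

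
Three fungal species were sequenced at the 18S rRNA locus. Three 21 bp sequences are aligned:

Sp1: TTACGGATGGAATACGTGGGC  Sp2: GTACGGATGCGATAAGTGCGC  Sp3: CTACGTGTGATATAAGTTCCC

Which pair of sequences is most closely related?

Sp1 and Sp2

Sp1–Sp2: 5/21 differ, p = 0.238, d = 0.286.
Sp1–Sp3: 9/21 differ, p = 0.429, d = 0.635.
Sp2–Sp3: 7/21 differ, p = 0.333, d = 0.441.
The smallest distance is between Sp1 and Sp2.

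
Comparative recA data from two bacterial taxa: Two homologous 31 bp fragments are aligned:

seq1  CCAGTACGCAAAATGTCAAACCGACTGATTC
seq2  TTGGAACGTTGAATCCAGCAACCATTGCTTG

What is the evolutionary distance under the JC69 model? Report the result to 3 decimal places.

The sequences differ at 17 of 31 sites, so p = 17/31 ≈ 0.548387.
d = −(3/4) ln(1 − 4p/3) = −0.75 ln(1 − 0.731183) = −0.75 ln(0.268817)
  = −0.75 × (-1.313724) = 0.985293 substitutions/site.

0.985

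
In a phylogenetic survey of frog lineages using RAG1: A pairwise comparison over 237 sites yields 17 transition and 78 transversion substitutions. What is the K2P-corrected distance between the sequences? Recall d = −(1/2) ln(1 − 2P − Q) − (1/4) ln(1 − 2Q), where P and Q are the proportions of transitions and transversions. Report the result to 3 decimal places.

0.588

P = 17/237 ≈ 0.07173 and Q = 78/237 ≈ 0.329114.
Under the Kimura two-parameter model, d = −½ ln(1 − 2P − Q) − ¼ ln(1 − 2Q).
1 − 2P − Q = 0.527426, giving −½ ln(0.527426) = 0.319873.
1 − 2Q = 0.341772, giving −¼ ln(0.341772) = 0.268403.
d = 0.319873 + 0.268403 = 0.588276.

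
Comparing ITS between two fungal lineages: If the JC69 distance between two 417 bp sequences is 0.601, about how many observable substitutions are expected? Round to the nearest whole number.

Invert JC69: p = (3/4)(1 − e^(−4d/3)) = 0.75 × (1 − e^(-0.801333)) = 0.75 × (1 − 0.448730) = 0.413453.
Expected differing sites = pL ≈ 0.413453 × 417 = 172.409901 ≈ 172.

172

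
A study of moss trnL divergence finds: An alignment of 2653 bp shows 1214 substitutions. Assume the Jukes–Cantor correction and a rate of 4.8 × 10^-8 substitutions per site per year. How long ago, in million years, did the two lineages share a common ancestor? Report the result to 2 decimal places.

7.36

p = 1214/2653 ≈ 0.457595.
d = −(3/4) ln(1 − 4p/3) = −0.75 ln(1 − 0.610127) = −0.75 ln(0.389873)
  = −0.75 × (-0.941934) = 0.706451 substitutions/site.
Under a molecular clock d = 2μt, so t = d/(2μ) = 0.706451 / (2 × 4.8 × 10^-8) = 7.36 million years.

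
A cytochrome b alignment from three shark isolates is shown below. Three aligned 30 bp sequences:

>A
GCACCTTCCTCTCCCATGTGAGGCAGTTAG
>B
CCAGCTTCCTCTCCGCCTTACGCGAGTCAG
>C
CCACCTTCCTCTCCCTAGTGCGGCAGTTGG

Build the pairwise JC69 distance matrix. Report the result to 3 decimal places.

A–B: 11/30 sites differ → p ≈ 0.366667, d = −0.75 ln(1 − 0.488889) = 0.503376 ≈ 0.503.
A–C: 5/30 sites differ → p ≈ 0.166667, d = −0.75 ln(1 − 0.222223) = 0.188487 ≈ 0.188.
B–C: 10/30 sites differ → p ≈ 0.333333, d = −0.75 ln(1 − 0.444444) = 0.440839 ≈ 0.441.

d(A,B) = 0.503, d(A,C) = 0.188, d(B,C) = 0.441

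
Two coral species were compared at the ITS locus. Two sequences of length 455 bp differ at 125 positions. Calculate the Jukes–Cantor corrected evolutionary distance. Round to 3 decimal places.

p = 125/455 ≈ 0.274725.
d = −(3/4) ln(1 − 4p/3) = −0.75 ln(1 − 0.3663) = −0.75 ln(0.6337)
  = −0.75 × (-0.456180) = 0.342135 substitutions/site.

0.342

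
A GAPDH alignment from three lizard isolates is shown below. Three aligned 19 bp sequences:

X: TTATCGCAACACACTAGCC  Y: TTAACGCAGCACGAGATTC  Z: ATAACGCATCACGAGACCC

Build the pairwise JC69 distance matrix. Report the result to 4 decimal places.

X–Y: 7/19 sites differ → p ≈ 0.368421, d = −0.75 ln(1 − 0.491228) = 0.506816 ≈ 0.5068.
X–Z: 7/19 sites differ → p ≈ 0.368421, d = −0.75 ln(1 − 0.491228) = 0.506816 ≈ 0.5068.
Y–Z: 4/19 sites differ → p ≈ 0.210526, d = −0.75 ln(1 − 0.280701) = 0.247109 ≈ 0.2471.

d(X,Y) = 0.5068, d(X,Z) = 0.5068, d(Y,Z) = 0.2471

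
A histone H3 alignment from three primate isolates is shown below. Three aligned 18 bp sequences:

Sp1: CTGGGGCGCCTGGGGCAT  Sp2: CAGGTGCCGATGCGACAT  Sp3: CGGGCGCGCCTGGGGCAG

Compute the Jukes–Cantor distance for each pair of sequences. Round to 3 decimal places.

d(Sp1,Sp2) = 0.548, d(Sp1,Sp3) = 0.188, d(Sp2,Sp3) = 0.673

Sp1–Sp2: 7/18 sites differ → p ≈ 0.388889, d = −0.75 ln(1 − 0.518519) = 0.548166 ≈ 0.548.
Sp1–Sp3: 3/18 sites differ → p ≈ 0.166667, d = −0.75 ln(1 − 0.222223) = 0.188487 ≈ 0.188.
Sp2–Sp3: 8/18 sites differ → p ≈ 0.444444, d = −0.75 ln(1 − 0.592592) = 0.673455 ≈ 0.673.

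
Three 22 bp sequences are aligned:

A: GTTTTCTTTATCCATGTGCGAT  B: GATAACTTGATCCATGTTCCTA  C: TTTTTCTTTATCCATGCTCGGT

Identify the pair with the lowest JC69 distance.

A–B: 8/22 differ, p = 0.364, d = 0.497.
A–C: 4/22 differ, p = 0.182, d = 0.208.
B–C: 9/22 differ, p = 0.409, d = 0.591.
The smallest distance is between A and C.

A and C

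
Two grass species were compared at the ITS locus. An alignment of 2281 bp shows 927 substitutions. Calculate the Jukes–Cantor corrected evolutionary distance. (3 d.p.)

0.585

p = 927/2281 ≈ 0.406401.
d = −(3/4) ln(1 − 4p/3) = −0.75 ln(1 − 0.541868) = −0.75 ln(0.458132)
  = −0.75 × (-0.780598) = 0.585449 substitutions/site.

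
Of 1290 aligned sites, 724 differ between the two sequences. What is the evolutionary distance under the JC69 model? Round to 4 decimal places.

1.0347

p = 724/1290 ≈ 0.56124.
d = −(3/4) ln(1 − 4p/3) = −0.75 ln(1 − 0.74832) = −0.75 ln(0.25168)
  = −0.75 × (-1.379597) = 1.034698 substitutions/site.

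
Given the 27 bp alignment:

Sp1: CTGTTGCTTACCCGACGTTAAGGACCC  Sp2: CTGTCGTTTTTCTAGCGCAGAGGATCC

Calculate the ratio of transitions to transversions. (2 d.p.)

Transitions are A↔G and C↔T; transversions are all other mismatches.
Transitions: 9. Transversions: 2.
R = 9/2 = 4.50.

4.50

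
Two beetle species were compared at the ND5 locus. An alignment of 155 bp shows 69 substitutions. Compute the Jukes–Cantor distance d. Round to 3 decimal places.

0.675

p = 69/155 ≈ 0.445161.
d = −(3/4) ln(1 − 4p/3) = −0.75 ln(1 − 0.593548) = −0.75 ln(0.406452)
  = −0.75 × (-0.900289) = 0.675217 substitutions/site.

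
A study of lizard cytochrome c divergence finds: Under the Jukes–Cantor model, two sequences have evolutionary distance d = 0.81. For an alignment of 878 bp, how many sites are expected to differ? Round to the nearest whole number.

435

Invert JC69: p = (3/4)(1 − e^(−4d/3)) = 0.75 × (1 − e^(-1.08)) = 0.75 × (1 − 0.339596) = 0.495303.
Expected differing sites = pL ≈ 0.495303 × 878 = 434.876034 ≈ 435.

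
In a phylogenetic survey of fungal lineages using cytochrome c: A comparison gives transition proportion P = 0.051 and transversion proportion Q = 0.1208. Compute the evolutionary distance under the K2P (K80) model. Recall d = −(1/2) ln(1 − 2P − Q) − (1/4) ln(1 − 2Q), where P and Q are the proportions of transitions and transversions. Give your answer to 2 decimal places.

Under the Kimura two-parameter model, d = −½ ln(1 − 2P − Q) − ¼ ln(1 − 2Q).
1 − 2P − Q = 0.7772, giving −½ ln(0.7772) = 0.126029.
1 − 2Q = 0.7584, giving −¼ ln(0.7584) = 0.069136.
d = 0.126029 + 0.069136 = 0.195165.

0.20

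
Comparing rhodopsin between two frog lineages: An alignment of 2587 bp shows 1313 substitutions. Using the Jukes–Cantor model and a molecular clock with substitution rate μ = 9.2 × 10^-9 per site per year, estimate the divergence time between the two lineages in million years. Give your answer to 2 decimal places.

p = 1313/2587 ≈ 0.507538.
d = −(3/4) ln(1 − 4p/3) = −0.75 ln(1 − 0.676717) = −0.75 ln(0.323283)
  = −0.75 × (-1.129227) = 0.846920 substitutions/site.
Under a molecular clock d = 2μt, so t = d/(2μ) = 0.846920 / (2 × 9.2 × 10^-9) = 46.03 million years.

46.03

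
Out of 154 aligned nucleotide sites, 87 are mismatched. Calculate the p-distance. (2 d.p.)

0.56

p = 87/154 = 0.564935… ≈ 0.56 (to 2 d.p.).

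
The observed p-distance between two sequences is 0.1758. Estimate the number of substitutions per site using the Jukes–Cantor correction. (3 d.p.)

d = −(3/4) ln(1 − 4p/3) = −0.75 ln(1 − 0.2344) = −0.75 ln(0.7656)
  = −0.75 × (-0.267095) = 0.200321 substitutions/site.

0.200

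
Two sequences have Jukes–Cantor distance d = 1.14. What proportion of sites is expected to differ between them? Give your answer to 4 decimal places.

p = (3/4)(1 − e^(−4d/3)) = 0.75 × (1 − e^(-1.52)) = 0.75 × (1 − 0.218712) = 0.585966.

0.5860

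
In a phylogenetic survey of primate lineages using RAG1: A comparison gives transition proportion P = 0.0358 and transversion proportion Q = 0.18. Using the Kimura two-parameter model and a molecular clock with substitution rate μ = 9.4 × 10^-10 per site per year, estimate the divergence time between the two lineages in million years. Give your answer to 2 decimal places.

136.43

Under the Kimura two-parameter model, d = −½ ln(1 − 2P − Q) − ¼ ln(1 − 2Q).
1 − 2P − Q = 0.7484, giving −½ ln(0.7484) = 0.144909.
1 − 2Q = 0.64, giving −¼ ln(0.64) = 0.111572.
d = 0.144909 + 0.111572 = 0.256481.
Under a molecular clock d = 2μt, so t = d/(2μ) = 0.256481 / (2 × 9.4 × 10^-10) = 136.43 million years.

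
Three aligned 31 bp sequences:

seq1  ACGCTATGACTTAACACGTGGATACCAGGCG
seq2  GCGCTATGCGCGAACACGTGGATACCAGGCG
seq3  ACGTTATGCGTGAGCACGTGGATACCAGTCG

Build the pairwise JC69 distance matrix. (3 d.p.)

seq1–seq2: 5/31 sites differ → p ≈ 0.16129, d = −0.75 ln(1 − 0.215053) = 0.181604 ≈ 0.182.
seq1–seq3: 6/31 sites differ → p ≈ 0.193548, d = −0.75 ln(1 − 0.258064) = 0.223869 ≈ 0.224.
seq2–seq3: 5/31 sites differ → p ≈ 0.16129, d = −0.75 ln(1 − 0.215053) = 0.181604 ≈ 0.182.

d(seq1,seq2) = 0.182, d(seq1,seq3) = 0.224, d(seq2,seq3) = 0.182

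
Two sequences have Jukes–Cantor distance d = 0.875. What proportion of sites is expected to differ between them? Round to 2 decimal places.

0.52

p = (3/4)(1 − e^(−4d/3)) = 0.75 × (1 − e^(-1.166667)) = 0.75 × (1 − 0.311403) = 0.516448.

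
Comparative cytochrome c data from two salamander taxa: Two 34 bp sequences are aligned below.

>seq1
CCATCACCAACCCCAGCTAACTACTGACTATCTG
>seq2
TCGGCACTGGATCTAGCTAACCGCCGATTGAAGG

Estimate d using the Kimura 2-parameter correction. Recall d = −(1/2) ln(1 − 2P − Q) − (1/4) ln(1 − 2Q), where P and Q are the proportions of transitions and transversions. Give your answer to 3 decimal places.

1.046

Of 34 sites, 12 differences are transitions and 5 are transversions, so P = 12/34 ≈ 0.352941 and Q = 5/34 ≈ 0.147059.
Under the Kimura two-parameter model, d = −½ ln(1 − 2P − Q) − ¼ ln(1 − 2Q).
1 − 2P − Q = 0.147059, giving −½ ln(0.147059) = 0.958461.
1 − 2Q = 0.705882, giving −¼ ln(0.705882) = 0.087077.
d = 0.958461 + 0.087077 = 1.045538.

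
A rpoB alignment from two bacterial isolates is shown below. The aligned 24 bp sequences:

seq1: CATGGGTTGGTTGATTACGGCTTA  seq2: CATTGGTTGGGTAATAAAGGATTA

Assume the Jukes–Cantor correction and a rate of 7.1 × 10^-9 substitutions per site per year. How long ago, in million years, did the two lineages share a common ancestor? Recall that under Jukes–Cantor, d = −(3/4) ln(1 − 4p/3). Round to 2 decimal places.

21.42

The sequences differ at 6 of 24 sites (4, 11, 13, 16, 18, 21), so p = 6/24 = 0.25.
d = −(3/4) ln(1 − 4p/3) = −0.75 ln(1 − 0.333333) = −0.75 ln(0.666667)
  = −0.75 × (-0.405465) = 0.304099 substitutions/site.
Under a molecular clock d = 2μt, so t = d/(2μ) = 0.304099 / (2 × 7.1 × 10^-9) = 21.42 million years.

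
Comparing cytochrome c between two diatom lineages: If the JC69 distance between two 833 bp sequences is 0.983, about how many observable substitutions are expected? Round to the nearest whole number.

456

Invert JC69: p = (3/4)(1 − e^(−4d/3)) = 0.75 × (1 − e^(-1.310667)) = 0.75 × (1 − 0.269640) = 0.547770.
Expected differing sites = pL ≈ 0.547770 × 833 = 456.29241 ≈ 456.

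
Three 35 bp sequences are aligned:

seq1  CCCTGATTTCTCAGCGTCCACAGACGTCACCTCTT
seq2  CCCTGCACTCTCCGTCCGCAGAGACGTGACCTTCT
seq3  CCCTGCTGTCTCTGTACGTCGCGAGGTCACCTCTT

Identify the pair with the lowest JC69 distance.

seq2 and seq3

seq1–seq2: 12/35 differ, p = 0.343, d = 0.458.
seq1–seq3: 12/35 differ, p = 0.343, d = 0.458.
seq2–seq3: 11/35 differ, p = 0.314, d = 0.407.
The smallest distance is between seq2 and seq3.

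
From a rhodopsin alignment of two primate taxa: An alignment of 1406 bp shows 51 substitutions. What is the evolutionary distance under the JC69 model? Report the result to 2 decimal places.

p = 51/1406 ≈ 0.036273.
d = −(3/4) ln(1 − 4p/3) = −0.75 ln(1 − 0.048364) = −0.75 ln(0.951636)
  = −0.75 × (-0.049573) = 0.037180 substitutions/site.

0.04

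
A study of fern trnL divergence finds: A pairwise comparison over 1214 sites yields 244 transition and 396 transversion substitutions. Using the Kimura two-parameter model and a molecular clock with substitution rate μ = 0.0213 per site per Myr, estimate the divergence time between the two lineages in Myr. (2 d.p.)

21.49

P = 244/1214 ≈ 0.200988 and Q = 396/1214 ≈ 0.326194.
Under the Kimura two-parameter model, d = −½ ln(1 − 2P − Q) − ¼ ln(1 − 2Q).
1 − 2P − Q = 0.27183, giving −½ ln(0.27183) = 0.651289.
1 − 2Q = 0.347612, giving −¼ ln(0.347612) = 0.264167.
d = 0.651289 + 0.264167 = 0.915456.
Under a molecular clock d = 2μt, so t = d/(2μ) = 0.915456 / (2 × 0.0213) = 21.49 Myr.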